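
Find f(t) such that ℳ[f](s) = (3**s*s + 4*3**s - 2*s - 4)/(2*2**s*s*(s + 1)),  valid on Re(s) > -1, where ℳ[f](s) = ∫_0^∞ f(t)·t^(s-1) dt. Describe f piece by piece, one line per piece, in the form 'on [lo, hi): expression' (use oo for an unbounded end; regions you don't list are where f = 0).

on [0, 1/2): t
on [1/2, 3/2): 2 - t

split f at 1/2: ℳ[f](s) collects 2 kernel integrals
on [0, 1/2) integrate f = t against the kernel
segment [1/2, 3/2) carries (2 - t); integrate it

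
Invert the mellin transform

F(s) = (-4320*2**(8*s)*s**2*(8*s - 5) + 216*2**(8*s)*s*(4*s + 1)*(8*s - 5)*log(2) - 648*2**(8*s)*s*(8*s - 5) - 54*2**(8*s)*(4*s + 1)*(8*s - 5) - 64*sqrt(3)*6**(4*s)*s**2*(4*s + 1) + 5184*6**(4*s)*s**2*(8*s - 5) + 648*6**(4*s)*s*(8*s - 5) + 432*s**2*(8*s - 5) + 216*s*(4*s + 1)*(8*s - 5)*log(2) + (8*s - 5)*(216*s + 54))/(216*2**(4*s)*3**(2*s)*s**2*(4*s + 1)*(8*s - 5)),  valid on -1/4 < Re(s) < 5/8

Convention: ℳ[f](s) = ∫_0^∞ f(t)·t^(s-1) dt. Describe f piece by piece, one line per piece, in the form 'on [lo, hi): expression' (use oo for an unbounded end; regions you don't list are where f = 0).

on [0, 1/144): sqrt(3)*t**(1/4)
on [1/144, 16/9): log(sqrt(3)*t**(1/4))
on [16/9, 9): sqrt(3)*t**(1/4) + 3
on [9, oo): 3**(3/4)/(9*t**(5/8))

strip the power substitution: sqrt(3)*sqrt(t) on [0, 1/12); log(sqrt(3)*sqrt(t)) on [1/12, 4/3); sqrt(3)*sqrt(t) + 3 on [4/3, 3); …
invert the common scale on t to get sqrt(t) on [0, 1/4); log(sqrt(t)) on [1/4, 4); sqrt(t) + 3 on [4, 9); …
undo the power substitution: t on [0, 1/2); log(t) on [1/2, 2); t + 3 on [2, 3); …
decompose at 1/144, 16/9, 9; ℳ[f](s) sums the 4 pieces' integrals
∫ sqrt(3)*t**(1/4)·t^(s-1) over [0, 1/144)
∫ log(sqrt(3)*t**(1/4))·t^(s-1) over [1/144, 16/9)
the [16/9, 9) slice contributes ∫ (sqrt(3)*t**(1/4) + 3)·t^(s-1) dt
on [9, ∞): add ∫ 3**(3/4)/(9*t**(5/8))·t^(s-1) dt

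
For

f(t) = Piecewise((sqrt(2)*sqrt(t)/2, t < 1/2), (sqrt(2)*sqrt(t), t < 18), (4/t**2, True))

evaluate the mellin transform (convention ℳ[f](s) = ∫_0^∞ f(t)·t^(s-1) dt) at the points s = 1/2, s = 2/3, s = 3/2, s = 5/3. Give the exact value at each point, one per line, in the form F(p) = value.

peel off the common scale on t: sqrt(t) on [0, 1/4); 2*sqrt(t) on [1/4, 9); t**(-2) on [9, ∞)
invert the power substitution to get t on [0, 1/2); 2*t on [1/2, 3); t**(-4) on [3, ∞)
the 3 pieces separated at 1/2, 18 each add one integral
for t in [0, 1/2): the term is ∫ sqrt(2)*sqrt(t)/2·t^(s-1)
on [1/2, 18) integrate f = sqrt(2)*sqrt(t) against the kernel
[18, ∞) adds the kernel integral of 4/t**2

F(1/2) = 5759*sqrt(2)/324
F(2/3) = 2**(1/3)*(-54 + 3895*6**(1/3))/252
F(3/2) = 7837*sqrt(2)/48
F(5/3) = 2**(1/3)*(-3 + 7880*6**(1/3))/52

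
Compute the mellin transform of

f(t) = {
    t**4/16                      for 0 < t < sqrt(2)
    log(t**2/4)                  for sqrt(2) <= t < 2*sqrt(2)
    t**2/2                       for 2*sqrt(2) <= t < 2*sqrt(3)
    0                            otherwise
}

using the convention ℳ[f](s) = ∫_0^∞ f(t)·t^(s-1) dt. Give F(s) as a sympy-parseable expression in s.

the common scale on t comes off first: t**4 on [0, sqrt(2)/2); log(t**2) on [sqrt(2)/2, sqrt(2)); 2*t**2 on [sqrt(2), sqrt(3))
the power substitution comes off first: t**2 on [0, 1/2); log(t) on [1/2, 2); 2*t on [2, 3)
slice at sqrt(2), 2*sqrt(2), transform all 3 pieces, and sum them
piece [0, sqrt(2)): integrate t**4/16 against the kernel
over [sqrt(2), 2*sqrt(2)), the kernel integral of log(t**2/4) enters the sum
on [2*sqrt(2), 2*sqrt(3)): add ∫ t**2/2·t^(s-1) dt

2**(s/2)*(-16*2**s*s**2*(s + 4) + 4*2**s*s*(s + 2)*(s + 4)*log(2) - 8*2**s*(s + 2)*(s + 4) + 24*6**(s/2)*s**2*(s + 4) + s**2*(s + 2) + 4*s*(s + 2)*(s + 4)*log(2) + 8*(s + 2)*(s + 4))/(4*s**2*(s + 2)*(s + 4))
  Re(s) > -4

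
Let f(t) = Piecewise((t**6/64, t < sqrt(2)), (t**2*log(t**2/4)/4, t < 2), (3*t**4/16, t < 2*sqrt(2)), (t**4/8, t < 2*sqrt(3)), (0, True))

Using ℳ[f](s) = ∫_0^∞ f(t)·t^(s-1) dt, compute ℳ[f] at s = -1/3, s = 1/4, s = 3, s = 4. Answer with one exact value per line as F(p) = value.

F(-1/3) = 3*2**(5/6)*(-9588*2**(5/6) + 3740*log(2) + 4763 + 6800*2**(2/3) + 10200*6**(5/6))/74800
F(1/4) = 2**(1/8)*(-75800*2**(1/8) + 15300*log(2) + 14977 + 64800*2**(1/4) + 291600*6**(1/8))/68850
F(3) = sqrt(2)*(-12816*sqrt(2) + 1260*log(2) + 58279 + 194400*sqrt(6))/6300
F(4) = log(2)/3 + 62869/180

strip the common scale on t: t**6 on [0, sqrt(2)/2); t**2*log(t**2) on [sqrt(2)/2, 1); 3*t**4 on [1, sqrt(2)); …
invert the power substitution to get t**3 on [0, 1/2); t*log(t) on [1/2, 1); 3*t**2 on [1, 2); …
reversing the shared t-power: t on [0, 1/2); log(t)/t on [1/2, 1); 3 on [1, 2); …
along the cuts sqrt(2), 2, 2*sqrt(2), ℳ[f](s) splits into 4 integrals
piece [0, sqrt(2)): integrate t**6/64 against the kernel
for t in [sqrt(2), 2): the term is ∫ t**2*log(t**2/4)/4·t^(s-1)
between 2 and 2*sqrt(2) the integrand is 3*t**4/16·t^(s-1)
on [2*sqrt(2), 2*sqrt(3)) integrate f = t**4/8 against the kernel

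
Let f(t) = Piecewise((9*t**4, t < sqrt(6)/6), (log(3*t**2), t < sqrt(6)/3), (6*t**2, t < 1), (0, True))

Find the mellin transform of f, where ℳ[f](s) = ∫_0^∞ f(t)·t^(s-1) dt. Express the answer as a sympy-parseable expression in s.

(sqrt(6)/6)**s*(-16*2**s*s**2*(s + 4) + 4*2**s*s*(s + 2)*(s + 4)*log(2) - 8*2**s*(s + 2)*(s + 4) + 24*6**(s/2)*s**2*(s + 4) + s**2*(s + 2) + 4*s*(s + 2)*(s + 4)*log(2) + 8*(s + 2)*(s + 4))/(4*s**2*(s + 2)*(s + 4))
  Re(s) > -4

invert the power substitution to get 9*t**2 on [0, 1/6); log(3*t) on [1/6, 2/3); 6*t on [2/3, 1)
invert the common scale on t to get 9*t**2/4 on [0, 1/3); log(3*t/2) on [1/3, 4/3); 3*t on [4/3, 2)
undo the common scale on t: t**2 on [0, 1/2); log(t) on [1/2, 2); 2*t on [2, 3)
slice at sqrt(6)/6, sqrt(6)/3, transform all 3 pieces, and sum them
between 0 and sqrt(6)/6 the integrand is 9*t**4·t^(s-1)
[sqrt(6)/6, sqrt(6)/3) adds the kernel integral of log(3*t**2)
∫ 6*t**2·t^(s-1) over [sqrt(6)/3, 1)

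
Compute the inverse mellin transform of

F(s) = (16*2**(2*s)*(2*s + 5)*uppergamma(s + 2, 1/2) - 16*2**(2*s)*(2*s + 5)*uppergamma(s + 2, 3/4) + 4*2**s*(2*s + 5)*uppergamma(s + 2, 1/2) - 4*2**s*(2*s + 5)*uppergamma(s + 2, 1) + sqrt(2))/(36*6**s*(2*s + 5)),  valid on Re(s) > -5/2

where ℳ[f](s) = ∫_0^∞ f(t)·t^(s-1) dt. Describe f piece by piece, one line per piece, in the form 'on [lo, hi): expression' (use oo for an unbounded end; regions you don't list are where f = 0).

peel off the shared t-power: sqrt(3)*sqrt(t) on [0, 1/6); exp(-3*t) on [1/6, 1/3); exp(-3*t/2) on [1/3, 1/2)
strip the common scale on t: sqrt(t) on [0, 1/2); exp(-t) on [1/2, 1); exp(-t/2) on [1, 3/2)
the 3 pieces separated at 1/6, 1/3 each add one integral
[0, 1/6) adds the kernel integral of sqrt(3)*t**(5/2)
on [1/6, 1/3): add ∫ t**2*exp(-3*t)·t^(s-1) dt
on [1/3, 1/2): add ∫ t**2*exp(-3*t/2)·t^(s-1) dt

on [0, 1/6): sqrt(3)*t**(5/2)
on [1/6, 1/3): t**2*exp(-3*t)
on [1/3, 1/2): t**2*exp(-3*t/2)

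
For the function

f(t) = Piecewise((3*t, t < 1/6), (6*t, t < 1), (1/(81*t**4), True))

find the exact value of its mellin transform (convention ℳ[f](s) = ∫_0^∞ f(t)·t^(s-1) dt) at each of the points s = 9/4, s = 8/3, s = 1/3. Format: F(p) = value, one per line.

F(9/4) = 13660/7371 - 6**(3/4)/1404
F(8/3) = 1955/1188 - 6**(1/3)/1584
F(1/3) = 2675/594 - 6**(2/3)/16

remove the common scale on t first: t on [0, 1/2); 2*t on [1/2, 3); t**(-4) on [3, ∞)
decompose at 1/6, 1; ℳ[f](s) sums the 3 pieces' integrals
on [0, 1/6): add ∫ 3*t·t^(s-1) dt
for t in [1/6, 1): the term is ∫ 6*t·t^(s-1)
over [1, ∞), the kernel integral of 1/(81*t**4) enters the sum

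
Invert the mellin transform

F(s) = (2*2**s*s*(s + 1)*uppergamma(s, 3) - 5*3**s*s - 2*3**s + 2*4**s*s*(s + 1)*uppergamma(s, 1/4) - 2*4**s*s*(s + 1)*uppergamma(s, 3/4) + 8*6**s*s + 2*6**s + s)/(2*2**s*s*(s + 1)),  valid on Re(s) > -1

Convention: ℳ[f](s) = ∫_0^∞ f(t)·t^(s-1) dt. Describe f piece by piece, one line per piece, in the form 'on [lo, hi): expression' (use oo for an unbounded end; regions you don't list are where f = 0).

summing 4 kernel integrals split by 1/2, 3/2, 3 yields ℳ[f](s)
on [0, 1/2): add ∫ t·t^(s-1) dt
between 1/2 and 3/2 the integrand is exp(-t/2)·t^(s-1)
on [3/2, 3) integrate f = (t + 1) against the kernel
∫ over [3, ∞) of exp(-t)·t^(s-1) joins the sum

on [0, 1/2): t
on [1/2, 3/2): exp(-t/2)
on [3/2, 3): t + 1
on [3, oo): exp(-t)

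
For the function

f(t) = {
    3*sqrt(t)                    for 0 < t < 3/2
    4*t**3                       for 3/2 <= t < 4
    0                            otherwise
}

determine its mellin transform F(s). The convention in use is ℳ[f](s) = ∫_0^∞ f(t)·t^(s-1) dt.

2*(3*(3/2)**(s + 1/2)*(s + 3) - 2*(3/2)**(s + 3)*(2*s + 1) + 2*4**(s + 3)*(2*s + 1))/((s + 3)*(2*s + 1))
  Re(s) > -1/2

along the cuts 3/2, ℳ[f](s) splits into 2 integrals
∫ 3*sqrt(t)·t^(s-1) over [0, 3/2)
∫ 4*t**3·t^(s-1) over [3/2, 4)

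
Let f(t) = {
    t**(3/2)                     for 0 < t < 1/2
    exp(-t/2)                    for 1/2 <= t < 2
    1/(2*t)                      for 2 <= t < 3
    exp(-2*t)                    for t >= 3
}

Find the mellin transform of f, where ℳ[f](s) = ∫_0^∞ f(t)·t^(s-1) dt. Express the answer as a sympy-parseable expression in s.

(12*24**s*(s - 1)*(2*s + 3)*uppergamma(s, 1/4) - 12*24**s*(s - 1)*(2*s + 3)*uppergamma(s, 1) - 3*24**s*(2*s + 3) + 2*36**s*(2*s + 3) + 12*6**s*(s - 1)*(2*s + 3)*uppergamma(s, 6) + 6*sqrt(2)*6**s*(s - 1))/(12*12**s*(s - 1)*(2*s + 3))
  Re(s) > -3/2

summing 4 kernel integrals split by 1/2, 2, 3 yields ℳ[f](s)
the [0, 1/2) slice contributes ∫ t**(3/2)·t^(s-1) dt
piece [1/2, 2): integrate exp(-t/2) against the kernel
on [2, 3) integrate f = 1/(2*t) against the kernel
the [3, ∞) slice contributes ∫ exp(-2*t)·t^(s-1) dt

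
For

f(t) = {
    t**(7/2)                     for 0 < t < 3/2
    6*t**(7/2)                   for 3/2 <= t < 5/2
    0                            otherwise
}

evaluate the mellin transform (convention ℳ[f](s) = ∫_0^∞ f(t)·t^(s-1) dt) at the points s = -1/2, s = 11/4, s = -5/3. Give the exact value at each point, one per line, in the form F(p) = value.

F(-1/2) = 205/8
F(11/4) = 3*2**(3/4)*(-243*3**(1/4) + 6250*5**(1/4))/160
F(-5/3) = 45*2**(1/6)*(-3**(5/6) + 2*5**(5/6))/22

cuts at 3/2: linearity sums the 2 kernel integrals
on [0, 3/2): add ∫ t**(7/2)·t^(s-1) dt
on [3/2, 5/2) integrate f = 6*t**(7/2) against the kernel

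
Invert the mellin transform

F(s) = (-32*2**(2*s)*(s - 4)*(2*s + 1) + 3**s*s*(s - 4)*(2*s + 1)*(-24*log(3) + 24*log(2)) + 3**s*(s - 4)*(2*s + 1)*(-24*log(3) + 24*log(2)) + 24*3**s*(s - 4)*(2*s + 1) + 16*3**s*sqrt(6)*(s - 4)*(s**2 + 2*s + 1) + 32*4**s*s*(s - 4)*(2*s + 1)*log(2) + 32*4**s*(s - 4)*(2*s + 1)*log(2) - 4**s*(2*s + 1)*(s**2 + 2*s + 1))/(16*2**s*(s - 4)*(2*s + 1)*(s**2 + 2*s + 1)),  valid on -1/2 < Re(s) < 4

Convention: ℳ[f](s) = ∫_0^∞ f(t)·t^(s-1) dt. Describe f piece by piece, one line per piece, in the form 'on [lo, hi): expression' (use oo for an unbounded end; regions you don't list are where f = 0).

on [0, 3/2): sqrt(t)
on [3/2, 2): t*log(t)
on [2, oo): t**(-4)

split f at 3/2, 2: ℳ[f](s) collects 3 kernel integrals
the [0, 3/2) slice contributes ∫ sqrt(t)·t^(s-1) dt
∫ over [3/2, 2) of t*log(t)·t^(s-1) joins the sum
on [2, ∞): add ∫ t**(-4)·t^(s-1) dt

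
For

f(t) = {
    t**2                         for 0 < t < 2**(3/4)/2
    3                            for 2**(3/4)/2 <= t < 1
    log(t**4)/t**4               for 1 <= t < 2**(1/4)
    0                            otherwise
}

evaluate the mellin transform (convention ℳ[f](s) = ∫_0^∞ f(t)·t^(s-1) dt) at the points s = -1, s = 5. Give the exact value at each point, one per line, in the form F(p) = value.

F(-1) = -71/25 - 2**(3/4)*log(2)/20 + 23*2**(3/4)/50 + 3*2**(1/4)
F(5) = -111*2**(1/4)/28 - 3*2**(3/4)/20 + 2**(1/4)*log(2) + 23/5

reversing the power substitution: t on [0, sqrt(2)/2); 3 on [sqrt(2)/2, 1); log(t**2)/t**2 on [1, sqrt(2))
undo the power substitution: sqrt(t) on [0, 1/2); 3 on [1/2, 1); log(t)/t on [1, 2)
the shared t-power comes off first: t**(3/2) on [0, 1/2); 3*t on [1/2, 1); log(t) on [1, 2)
the 3 pieces separated at 2**(3/4)/2, 1 each add one integral
∫ t**2·t^(s-1) over [0, 2**(3/4)/2)
over [2**(3/4)/2, 1), the kernel integral of 3 enters the sum
∫ over [1, 2**(1/4)) of log(t**4)/t**4·t^(s-1) joins the sum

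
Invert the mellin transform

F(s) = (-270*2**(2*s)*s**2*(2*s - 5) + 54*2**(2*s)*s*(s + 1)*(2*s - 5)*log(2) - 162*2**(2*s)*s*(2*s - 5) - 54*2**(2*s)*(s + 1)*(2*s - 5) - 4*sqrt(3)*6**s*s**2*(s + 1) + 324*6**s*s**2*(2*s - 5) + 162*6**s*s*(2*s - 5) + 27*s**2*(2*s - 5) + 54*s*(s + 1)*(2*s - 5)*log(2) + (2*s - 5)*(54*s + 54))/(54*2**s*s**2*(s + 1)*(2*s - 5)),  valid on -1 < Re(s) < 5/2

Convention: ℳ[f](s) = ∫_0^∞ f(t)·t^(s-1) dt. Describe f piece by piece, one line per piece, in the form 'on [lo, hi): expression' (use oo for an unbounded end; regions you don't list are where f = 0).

on [0, 1/2): t
on [1/2, 2): log(t)
on [2, 3): t + 3
on [3, oo): t**(-5/2)

summing 4 kernel integrals split by 1/2, 2, 3 yields ℳ[f](s)
for t in [0, 1/2): the term is ∫ t·t^(s-1)
on [1/2, 2): add ∫ log(t)·t^(s-1) dt
on [2, 3): add ∫ (t + 3)·t^(s-1) dt
between 3 and ∞ the integrand is t**(-5/2)·t^(s-1)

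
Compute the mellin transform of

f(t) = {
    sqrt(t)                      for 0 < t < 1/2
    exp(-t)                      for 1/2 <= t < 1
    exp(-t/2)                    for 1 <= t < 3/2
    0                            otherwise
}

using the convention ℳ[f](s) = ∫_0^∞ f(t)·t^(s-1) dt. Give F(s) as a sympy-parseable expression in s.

f breaks at 1/2, 1 into 3 integrals to sum
for t in [0, 1/2): the term is ∫ sqrt(t)·t^(s-1)
on [1/2, 1): add ∫ exp(-t)·t^(s-1) dt
for t in [1, 3/2): the term is ∫ exp(-t/2)·t^(s-1)

(2**s*(2*s + 1)*uppergamma(s, 1/2) - 2**s*(2*s + 1)*uppergamma(s, 1) + 4**s*(2*s + 1)*uppergamma(s, 1/2) - 4**s*(2*s + 1)*uppergamma(s, 3/4) + sqrt(2))/(2**s*(2*s + 1))
  Re(s) > -1/2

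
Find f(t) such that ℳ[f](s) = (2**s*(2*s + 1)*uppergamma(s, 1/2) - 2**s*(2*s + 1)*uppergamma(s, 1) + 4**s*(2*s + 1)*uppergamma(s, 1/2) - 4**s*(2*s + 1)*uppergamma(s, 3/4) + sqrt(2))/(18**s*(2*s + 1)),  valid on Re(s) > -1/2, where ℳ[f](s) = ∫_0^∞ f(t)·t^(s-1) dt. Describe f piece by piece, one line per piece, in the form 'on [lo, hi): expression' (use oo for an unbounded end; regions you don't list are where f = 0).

peel off the common scale on t: sqrt(3)*sqrt(t) on [0, 1/6); exp(-3*t) on [1/6, 1/3); exp(-3*t/2) on [1/3, 1/2)
peel off the common scale on t: sqrt(t) on [0, 1/2); exp(-t) on [1/2, 1); exp(-t/2) on [1, 3/2)
linearity at 1/18, 1/9 turns ℳ[f](s) into 3 summed integrals
segment 0 to 1/18 holds 3*sqrt(t); add its integral
on [1/18, 1/9) integrate f = exp(-9*t) against the kernel
piece [1/9, 1/6): integrate exp(-9*t/2) against the kernel

on [0, 1/18): 3*sqrt(t)
on [1/18, 1/9): exp(-9*t)
on [1/9, 1/6): exp(-9*t/2)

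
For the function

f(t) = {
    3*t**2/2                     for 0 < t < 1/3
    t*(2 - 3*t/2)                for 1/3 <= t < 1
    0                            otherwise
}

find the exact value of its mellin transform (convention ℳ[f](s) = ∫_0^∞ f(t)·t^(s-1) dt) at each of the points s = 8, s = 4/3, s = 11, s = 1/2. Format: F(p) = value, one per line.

F(8) = 255857/3542940
F(4/3) = 57/140 - 13*3**(2/3)/630
F(11) = 2125757/41452398
F(1/2) = 11/15 - 14*sqrt(3)/135

remove the shared t-power first: 3*t/2 on [0, 1/3); 2 - 3*t/2 on [1/3, 1)
undo the common scale on t: t on [0, 1/2); 2 - t on [1/2, 3/2)
cuts at 1/3: linearity sums the 2 kernel integrals
piece [0, 1/3): integrate 3*t**2/2 against the kernel
segment 1/3 to 1 holds t*(2 - 3*t/2); add its integral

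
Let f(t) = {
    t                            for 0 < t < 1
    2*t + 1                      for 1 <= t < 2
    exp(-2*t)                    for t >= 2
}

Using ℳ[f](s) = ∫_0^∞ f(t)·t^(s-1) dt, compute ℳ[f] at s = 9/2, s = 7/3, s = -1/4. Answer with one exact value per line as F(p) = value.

slice at 1, 2, transform all 3 pieces, and sum them
∫ t·t^(s-1) over [0, 1)
for t in [1, 2): the term is ∫ (2*t + 1)·t^(s-1)
piece [2, ∞): integrate exp(-2*t) against the kernel

F(9/2) = (sqrt(2)*(10395*sqrt(pi)*exp(4)*erfc(2) + 532620)/50688 + (-20480 + 770048*sqrt(2))*exp(4)/50688)*exp(-4)
F(7/3) = -51/70 + 2**(2/3)*uppergamma(7/3, 4)/8 + 228*2**(1/3)/35
F(-1/4) = 2**(1/4)*uppergamma(-1/4, 4) + 2*2**(3/4)/3 + 8/3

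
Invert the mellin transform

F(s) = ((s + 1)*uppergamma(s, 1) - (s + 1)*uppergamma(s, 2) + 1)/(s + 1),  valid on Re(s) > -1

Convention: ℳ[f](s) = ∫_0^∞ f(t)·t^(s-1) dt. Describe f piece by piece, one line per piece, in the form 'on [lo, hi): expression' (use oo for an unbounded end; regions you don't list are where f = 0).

breakpoints 1: one integral from each of the 2 segments
the [0, 1) slice contributes ∫ t·t^(s-1) dt
on [1, 2) integrate f = exp(-t) against the kernel

on [0, 1): t
on [1, 2): exp(-t)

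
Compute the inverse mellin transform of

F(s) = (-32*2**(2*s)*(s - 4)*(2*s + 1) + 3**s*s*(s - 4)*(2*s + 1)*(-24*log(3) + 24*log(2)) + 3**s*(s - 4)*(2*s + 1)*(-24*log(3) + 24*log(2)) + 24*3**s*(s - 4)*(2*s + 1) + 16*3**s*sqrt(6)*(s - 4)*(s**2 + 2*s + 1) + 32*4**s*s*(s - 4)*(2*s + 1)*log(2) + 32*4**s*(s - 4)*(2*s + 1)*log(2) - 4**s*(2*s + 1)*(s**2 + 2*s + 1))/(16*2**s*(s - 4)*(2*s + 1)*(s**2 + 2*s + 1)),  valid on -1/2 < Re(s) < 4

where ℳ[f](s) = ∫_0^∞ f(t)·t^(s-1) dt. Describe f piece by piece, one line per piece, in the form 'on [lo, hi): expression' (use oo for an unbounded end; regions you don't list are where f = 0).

on [0, 3/2): sqrt(t)
on [3/2, 2): t*log(t)
on [2, oo): t**(-4)

decompose at 3/2, 2; ℳ[f](s) sums the 3 pieces' integrals
segment 0 to 3/2 holds sqrt(t); add its integral
∫ t*log(t)·t^(s-1) over [3/2, 2)
∫ over [2, ∞) of t**(-4)·t^(s-1) joins the sum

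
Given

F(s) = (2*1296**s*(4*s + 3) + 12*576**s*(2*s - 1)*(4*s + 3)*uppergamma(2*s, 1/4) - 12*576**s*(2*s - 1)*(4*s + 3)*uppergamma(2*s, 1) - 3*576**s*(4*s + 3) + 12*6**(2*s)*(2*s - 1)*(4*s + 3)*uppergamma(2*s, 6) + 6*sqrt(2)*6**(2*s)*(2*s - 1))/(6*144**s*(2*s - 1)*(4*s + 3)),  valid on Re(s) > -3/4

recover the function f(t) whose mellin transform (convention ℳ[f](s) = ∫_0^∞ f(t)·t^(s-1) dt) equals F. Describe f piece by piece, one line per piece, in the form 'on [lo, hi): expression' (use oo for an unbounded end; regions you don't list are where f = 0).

undo the power substitution: t**(3/2) on [0, 1/2); exp(-t/2) on [1/2, 2); 1/(2*t) on [2, 3); …
along the cuts 1/4, 4, 9, ℳ[f](s) splits into 4 integrals
piece [0, 1/4): integrate t**(3/4) against the kernel
[1/4, 4) adds the kernel integral of exp(-sqrt(t)/2)
[4, 9) adds the kernel integral of 1/(2*sqrt(t))
∫ over [9, ∞) of exp(-2*sqrt(t))·t^(s-1) joins the sum

on [0, 1/4): t**(3/4)
on [1/4, 4): exp(-sqrt(t)/2)
on [4, 9): 1/(2*sqrt(t))
on [9, oo): exp(-2*sqrt(t))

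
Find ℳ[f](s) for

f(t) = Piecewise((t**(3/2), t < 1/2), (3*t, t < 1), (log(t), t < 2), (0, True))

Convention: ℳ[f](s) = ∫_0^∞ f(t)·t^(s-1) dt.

treat the 3 regions marked off by 1/2, 1 separately and sum
for t in [0, 1/2): the term is ∫ t**(3/2)·t^(s-1)
segment 1/2 to 1 holds 3*t; add its integral
for t in [1, 2): the term is ∫ log(t)·t^(s-1)

(-2*2**(2*s)*(s + 1)*(2*s + 3) + 6*2**s*s**2*(2*s + 3) + 2*2**s*(s + 1)*(2*s + 3) + 4**s*s*(s + 1)*(2*s + 3)*log(4) + sqrt(2)*s**2*(s + 1) - 3*s**2*(2*s + 3))/(2*2**s*s**2*(s + 1)*(2*s + 3))
  Re(s) > -3/2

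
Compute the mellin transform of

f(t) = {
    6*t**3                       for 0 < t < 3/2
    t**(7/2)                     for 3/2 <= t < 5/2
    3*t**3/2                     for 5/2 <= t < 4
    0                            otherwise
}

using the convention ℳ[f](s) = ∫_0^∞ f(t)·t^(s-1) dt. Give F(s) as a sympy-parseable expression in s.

(12*(3/2)**(s + 3)*(2*s + 7) - 4*(3/2)**(s + 7/2)*(s + 3) + 3*4**(s + 3)*(2*s + 7) - 3*(5/2)**(s + 3)*(2*s + 7) + 4*(5/2)**(s + 7/2)*(s + 3))/(2*(s + 3)*(2*s + 7))
  Re(s) > -3

cuts at 3/2, 5/2: linearity sums the 3 kernel integrals
the [0, 3/2) slice contributes ∫ 6*t**3·t^(s-1) dt
on [3/2, 5/2): add ∫ t**(7/2)·t^(s-1) dt
for t in [5/2, 4): the term is ∫ 3*t**3/2·t^(s-1)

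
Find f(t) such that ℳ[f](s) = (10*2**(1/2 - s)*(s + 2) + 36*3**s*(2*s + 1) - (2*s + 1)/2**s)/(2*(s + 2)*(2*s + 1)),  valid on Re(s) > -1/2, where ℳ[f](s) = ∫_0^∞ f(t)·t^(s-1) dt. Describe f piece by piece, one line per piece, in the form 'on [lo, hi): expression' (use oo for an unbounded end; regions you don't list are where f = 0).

on [0, 1/2): 5*sqrt(t)
on [1/2, 3): 2*t**2

f breaks at 1/2 into 2 integrals to sum
segment [0, 1/2) carries 5*sqrt(t); integrate it
on [1/2, 3): add ∫ 2*t**2·t^(s-1) dt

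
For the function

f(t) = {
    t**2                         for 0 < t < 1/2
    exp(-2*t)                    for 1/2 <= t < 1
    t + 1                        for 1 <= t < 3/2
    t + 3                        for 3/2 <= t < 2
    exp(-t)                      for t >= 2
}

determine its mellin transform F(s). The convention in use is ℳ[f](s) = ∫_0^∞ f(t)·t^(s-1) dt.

the 5 pieces separated at 1/2, 1, 3/2, 2 each add one integral
over [0, 1/2), the kernel integral of t**2 enters the sum
the [1/2, 1) slice contributes ∫ exp(-2*t)·t^(s-1) dt
segment [1, 3/2) carries (t + 1); integrate it
[3/2, 2) adds the kernel integral of (t + 3)
[2, ∞) adds the kernel integral of exp(-t)

(20*2**(2*s)*s*(s + 2) + 12*2**(2*s)*(s + 2) + 4*2**s*s*(s + 1)*(s + 2)*uppergamma(s, 2) - 8*2**s*s*(s + 2) - 4*2**s*(s + 2) - 8*3**s*s*(s + 2) - 8*3**s*(s + 2) + 4*s*(s + 1)*(s + 2)*uppergamma(s, 1) - 4*s*(s + 1)*(s + 2)*uppergamma(s, 2) + s*(s + 1))/(4*2**s*s*(s + 1)*(s + 2))
  Re(s) > -2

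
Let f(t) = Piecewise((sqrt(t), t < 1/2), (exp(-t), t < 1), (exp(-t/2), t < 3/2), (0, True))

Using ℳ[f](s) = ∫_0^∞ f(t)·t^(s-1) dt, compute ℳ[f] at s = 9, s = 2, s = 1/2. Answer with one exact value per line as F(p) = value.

F(9) = -5593984641*exp(-3/4)/128 - 109601*exp(-1) + sqrt(2)/9728 + 8730218097*exp(-1/2)/256
F(2) = -7*exp(-3/4) - 2*exp(-1) + sqrt(2)/20 + 15*exp(-1/2)/2
F(1/2) = -sqrt(2)*sqrt(pi)*erfc(sqrt(3)/2) - sqrt(pi)*erfc(1) + 1/2 + sqrt(pi)*erfc(sqrt(2)/2) + sqrt(2)*sqrt(pi)*erfc(sqrt(2)/2)

breakpoints 1/2, 1: one integral from each of the 3 segments
segment 0 to 1/2 holds sqrt(t); add its integral
segment 1/2 to 1 holds exp(-t); add its integral
the [1, 3/2) slice contributes ∫ exp(-t/2)·t^(s-1) dt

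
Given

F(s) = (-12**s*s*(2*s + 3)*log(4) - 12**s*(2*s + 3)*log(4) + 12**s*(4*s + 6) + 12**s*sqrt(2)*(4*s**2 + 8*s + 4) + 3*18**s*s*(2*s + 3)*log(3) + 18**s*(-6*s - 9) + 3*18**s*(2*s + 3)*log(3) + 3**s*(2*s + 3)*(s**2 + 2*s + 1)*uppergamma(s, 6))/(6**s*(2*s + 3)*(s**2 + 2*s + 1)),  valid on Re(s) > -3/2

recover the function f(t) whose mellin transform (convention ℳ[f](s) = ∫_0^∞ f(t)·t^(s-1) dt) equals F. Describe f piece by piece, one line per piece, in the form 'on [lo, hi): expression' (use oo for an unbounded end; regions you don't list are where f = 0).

on [0, 2): t**(3/2)
on [2, 3): t*log(t)
on [3, oo): exp(-2*t)

treat the 3 regions marked off by 2, 3 separately and sum
∫ over [0, 2) of t**(3/2)·t^(s-1) joins the sum
on [2, 3) integrate f = t*log(t) against the kernel
[3, ∞) adds the kernel integral of exp(-2*t)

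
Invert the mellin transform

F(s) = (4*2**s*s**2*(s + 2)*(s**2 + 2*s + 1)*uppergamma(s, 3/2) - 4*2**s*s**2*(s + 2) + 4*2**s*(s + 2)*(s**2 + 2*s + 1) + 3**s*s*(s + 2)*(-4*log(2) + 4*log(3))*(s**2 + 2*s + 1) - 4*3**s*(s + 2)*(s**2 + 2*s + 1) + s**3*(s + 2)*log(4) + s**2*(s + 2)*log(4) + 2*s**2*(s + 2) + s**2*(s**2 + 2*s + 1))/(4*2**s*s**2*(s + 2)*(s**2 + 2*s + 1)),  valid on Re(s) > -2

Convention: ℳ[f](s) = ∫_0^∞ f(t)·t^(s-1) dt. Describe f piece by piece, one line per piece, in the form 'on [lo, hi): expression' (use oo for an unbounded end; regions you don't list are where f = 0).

on [0, 1/2): t**2
on [1/2, 1): t*log(t)
on [1, 3/2): log(t)
on [3/2, oo): exp(-t)

split f at 1/2, 1, 3/2: ℳ[f](s) collects 4 kernel integrals
segment 0 to 1/2 holds t**2; add its integral
the [1/2, 1) slice contributes ∫ t*log(t)·t^(s-1) dt
segment [1, 3/2) carries log(t); integrate it
∫ exp(-t)·t^(s-1) over [3/2, ∞)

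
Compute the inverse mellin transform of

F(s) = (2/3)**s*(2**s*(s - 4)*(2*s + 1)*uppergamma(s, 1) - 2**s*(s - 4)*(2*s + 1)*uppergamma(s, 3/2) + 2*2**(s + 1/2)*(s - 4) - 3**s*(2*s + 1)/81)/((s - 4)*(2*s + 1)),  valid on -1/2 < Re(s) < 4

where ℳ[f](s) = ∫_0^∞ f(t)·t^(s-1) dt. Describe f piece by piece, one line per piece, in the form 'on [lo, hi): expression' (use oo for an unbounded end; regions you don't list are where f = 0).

on [0, 4/3): sqrt(6)*sqrt(t)/2
on [4/3, 2): exp(-3*t/4)
on [2, oo): 16/(81*t**4)

invert the common scale on t to get sqrt(t) on [0, 2); exp(-t/2) on [2, 3); t**(-4) on [3, ∞)
slice at 4/3, 2, transform all 3 pieces, and sum them
segment 0 to 4/3 holds sqrt(6)*sqrt(t)/2; add its integral
∫ over [4/3, 2) of exp(-3*t/4)·t^(s-1) joins the sum
piece [2, ∞): integrate 16/(81*t**4) against the kernel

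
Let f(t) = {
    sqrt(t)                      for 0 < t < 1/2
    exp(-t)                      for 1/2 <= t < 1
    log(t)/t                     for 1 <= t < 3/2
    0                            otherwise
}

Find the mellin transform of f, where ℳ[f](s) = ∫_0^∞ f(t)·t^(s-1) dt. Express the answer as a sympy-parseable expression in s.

(3*2**s*(2*s + 1)*(s**2 - 2*s + 1)*uppergamma(s, 1/2) - 3*2**s*(2*s + 1)*(s**2 - 2*s + 1)*uppergamma(s, 1) + 3*2**s*(2*s + 1) + 3**s*s*(2*s + 1)*(-2*log(2) + 2*log(3)) - 2*3**s*(2*s + 1) + 3**s*(2*s + 1)*(-2*log(3) + 2*log(2)) + 3*sqrt(2)*(s**2 - 2*s + 1))/(3*2**s*(2*s + 1)*(s**2 - 2*s + 1))
  Re(s) > -1/2

treat the 3 regions marked off by 1/2, 1 separately and sum
over [0, 1/2), the kernel integral of sqrt(t) enters the sum
for t in [1/2, 1): the term is ∫ exp(-t)·t^(s-1)
segment [1, 3/2) carries log(t)/t; integrate it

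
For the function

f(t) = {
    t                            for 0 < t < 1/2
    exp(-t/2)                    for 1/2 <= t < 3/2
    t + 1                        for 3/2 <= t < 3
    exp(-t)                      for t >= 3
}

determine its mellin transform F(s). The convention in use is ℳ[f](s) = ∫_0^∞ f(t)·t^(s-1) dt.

treat the 4 regions marked off by 1/2, 3/2, 3 separately and sum
segment 0 to 1/2 holds t; add its integral
on [1/2, 3/2): add ∫ exp(-t/2)·t^(s-1) dt
over [3/2, 3), the kernel integral of (t + 1) enters the sum
on [3, ∞) integrate f = exp(-t) against the kernel

(2*2**s*s*(s + 1)*uppergamma(s, 3) - 5*3**s*s - 2*3**s + 2*4**s*s*(s + 1)*uppergamma(s, 1/4) - 2*4**s*s*(s + 1)*uppergamma(s, 3/4) + 8*6**s*s + 2*6**s + s)/(2*2**s*s*(s + 1))
  Re(s) > -1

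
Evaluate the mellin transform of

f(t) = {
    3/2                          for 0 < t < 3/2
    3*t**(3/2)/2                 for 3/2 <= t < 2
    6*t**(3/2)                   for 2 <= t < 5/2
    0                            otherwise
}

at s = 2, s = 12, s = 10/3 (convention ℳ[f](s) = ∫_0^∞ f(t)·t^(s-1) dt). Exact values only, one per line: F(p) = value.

F(2) = -72*sqrt(2)/7 - 81*sqrt(6)/112 + 27/16 + 375*sqrt(10)/28
F(12) = -8192*sqrt(2)/3 - 177147*sqrt(6)/16384 + 531441/32768 + 1220703125*sqrt(10)/36864
F(10/3) = -432*2**(5/6)/29 - 729*2**(1/6)*3**(5/6)/928 + 243*2**(2/3)*3**(1/3)/320 + 5625*2**(1/6)*5**(5/6)/232

f breaks at 3/2, 2 into 3 integrals to sum
for t in [0, 3/2): the term is ∫ 3/2·t^(s-1)
∫ over [3/2, 2) of 3*t**(3/2)/2·t^(s-1) joins the sum
over [2, 5/2), the kernel integral of 6*t**(3/2) enters the sum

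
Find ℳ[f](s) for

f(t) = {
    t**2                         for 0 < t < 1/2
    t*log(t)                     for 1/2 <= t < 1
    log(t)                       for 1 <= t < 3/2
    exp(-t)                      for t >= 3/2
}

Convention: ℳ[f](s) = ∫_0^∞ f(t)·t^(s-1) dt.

along the cuts 1/2, 1, 3/2, ℳ[f](s) splits into 4 integrals
∫ over [0, 1/2) of t**2·t^(s-1) joins the sum
on [1/2, 1) integrate f = t*log(t) against the kernel
∫ over [1, 3/2) of log(t)·t^(s-1) joins the sum
piece [3/2, ∞): integrate exp(-t) against the kernel

(4*2**s*s**2*(s + 2)*(s**2 + 2*s + 1)*uppergamma(s, 3/2) - 4*2**s*s**2*(s + 2) + 4*2**s*(s + 2)*(s**2 + 2*s + 1) + 3**s*s*(s + 2)*(-4*log(2) + 4*log(3))*(s**2 + 2*s + 1) - 4*3**s*(s + 2)*(s**2 + 2*s + 1) + s**3*(s + 2)*log(4) + s**2*(s + 2)*log(4) + 2*s**2*(s + 2) + s**2*(s**2 + 2*s + 1))/(4*2**s*s**2*(s + 2)*(s**2 + 2*s + 1))
  Re(s) > -2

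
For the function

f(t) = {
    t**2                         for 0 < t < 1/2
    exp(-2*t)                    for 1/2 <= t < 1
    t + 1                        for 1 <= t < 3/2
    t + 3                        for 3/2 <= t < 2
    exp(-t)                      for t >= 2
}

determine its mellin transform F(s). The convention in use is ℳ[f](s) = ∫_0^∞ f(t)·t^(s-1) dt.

(20*2**(2*s)*s*(s + 2) + 12*2**(2*s)*(s + 2) + 4*2**s*s*(s + 1)*(s + 2)*uppergamma(s, 2) - 8*2**s*s*(s + 2) - 4*2**s*(s + 2) - 8*3**s*s*(s + 2) - 8*3**s*(s + 2) + 4*s*(s + 1)*(s + 2)*uppergamma(s, 1) - 4*s*(s + 1)*(s + 2)*uppergamma(s, 2) + s*(s + 1))/(4*2**s*s*(s + 1)*(s + 2))
  Re(s) > -2

along the cuts 1/2, 1, 3/2, 2, ℳ[f](s) splits into 5 integrals
piece [0, 1/2): integrate t**2 against the kernel
piece [1/2, 1): integrate exp(-2*t) against the kernel
on [1, 3/2) integrate f = (t + 1) against the kernel
over [3/2, 2), the kernel integral of (t + 3) enters the sum
for t in [2, ∞): the term is ∫ exp(-t)·t^(s-1)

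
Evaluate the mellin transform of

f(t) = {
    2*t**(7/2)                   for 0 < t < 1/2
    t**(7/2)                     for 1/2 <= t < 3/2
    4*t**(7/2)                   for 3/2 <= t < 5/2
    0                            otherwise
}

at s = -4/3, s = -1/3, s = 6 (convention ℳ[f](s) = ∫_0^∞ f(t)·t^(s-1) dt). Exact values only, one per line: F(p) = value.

F(-4/3) = 3*2**(5/6)*(-27*3**(1/6) + 1 + 100*5**(1/6))/52
F(-1/3) = 3*2**(5/6)*(-81*3**(1/6) + 1 + 500*5**(1/6))/152
F(6) = -59049*sqrt(6)/9728 + sqrt(2)/9728 + 1953125*sqrt(10)/2432

integrate the 3 segments split at 1/2, 3/2, then add the results
∫ 2*t**(7/2)·t^(s-1) over [0, 1/2)
segment [1/2, 3/2) carries t**(7/2); integrate it
∫ 4*t**(7/2)·t^(s-1) over [3/2, 5/2)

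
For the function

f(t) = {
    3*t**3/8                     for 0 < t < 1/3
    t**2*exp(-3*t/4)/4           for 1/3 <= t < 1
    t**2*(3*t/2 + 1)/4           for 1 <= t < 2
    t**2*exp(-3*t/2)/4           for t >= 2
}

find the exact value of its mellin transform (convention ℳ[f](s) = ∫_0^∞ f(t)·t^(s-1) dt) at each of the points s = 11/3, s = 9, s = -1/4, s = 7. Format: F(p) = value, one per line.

remove the common scale on t first: 3*t**3 on [0, 1/6); t**2*exp(-3*t/2) on [1/6, 1/2); t**2*(3*t + 1) on [1/2, 1); …
peel off the shared t-power: 3*t on [0, 1/6); exp(-3*t/2) on [1/6, 1/2); 3*t + 1 on [1/2, 1); …
invert the common scale on t to get t on [0, 1/2); exp(-t/2) on [1/2, 3/2); t + 1 on [3/2, 3); …
linearity at 1/3, 1, 2 turns ℳ[f](s) into 4 summed integrals
the [0, 1/3) slice contributes ∫ 3*t**3/8·t^(s-1) dt
∫ over [1/3, 1) of t**2*exp(-3*t/4)/4·t^(s-1) joins the sum
for t in [1, 2): the term is ∫ t**2*(3*t/2 + 1)/4·t^(s-1)
piece [2, ∞): integrate t**2*exp(-3*t/2)/4 against the kernel

F(11/3) = 3**(1/3)*(-1392640*2**(1/3)*uppergamma(17/3, 3/4) - 66339*3**(2/3) + 51 + 21760*2**(2/3)*uppergamma(17/3, 3) + 3312576*6**(2/3) + 1392640*2**(1/3)*uppergamma(17/3, 1/4))/1982880
F(9) = -99448626289*exp(-3/4)/2187 + 4080204709/23383404 + 460579328*exp(-3)/2187 + 4885809916361*exp(-1/4)/177147
F(-1/4) = 3**(1/4)*(-308*sqrt(2)*uppergamma(7/4, 3/4) - 129*3**(3/4) + 7 + 77*2**(3/4)*uppergamma(7/4, 3) + 308*sqrt(2)*uppergamma(7/4, 1/4) + 384*6**(3/4))/1386
F(7) = -621553849*exp(-3/4)/2187 + 20689567/393660 + 11474048*exp(-3)/2187 + 3392923553*exp(-1/4)/19683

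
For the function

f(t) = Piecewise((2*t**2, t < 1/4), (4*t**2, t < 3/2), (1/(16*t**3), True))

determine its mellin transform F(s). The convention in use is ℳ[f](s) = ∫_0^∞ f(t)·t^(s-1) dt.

back out the shared t-power: 2*t on [0, 1/4); 4*t on [1/4, 3/2); 1/(16*t**4) on [3/2, ∞)
remove the common scale on t first: t on [0, 1/2); 2*t on [1/2, 3); t**(-4) on [3, ∞)
summing 3 kernel integrals split by 1/4, 3/2 yields ℳ[f](s)
for t in [0, 1/4): the term is ∫ 2*t**2·t^(s-1)
between 1/4 and 3/2 the integrand is 4*t**2·t^(s-1)
[3/2, ∞) adds the kernel integral of 1/(16*t**3)

(1940*6**s*s - 5840*6**s - 27*s + 81)/(216*2**(2*s)*(s**2 - s - 6))
  -2 < Re(s) < 3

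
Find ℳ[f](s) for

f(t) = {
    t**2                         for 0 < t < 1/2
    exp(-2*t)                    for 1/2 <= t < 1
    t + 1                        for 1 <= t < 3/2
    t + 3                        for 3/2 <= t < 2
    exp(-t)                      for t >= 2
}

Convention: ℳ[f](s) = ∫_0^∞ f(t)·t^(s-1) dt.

along the cuts 1/2, 1, 3/2, 2, ℳ[f](s) splits into 5 integrals
on [0, 1/2): add ∫ t**2·t^(s-1) dt
on [1/2, 1): add ∫ exp(-2*t)·t^(s-1) dt
∫ over [1, 3/2) of (t + 1)·t^(s-1) joins the sum
piece [3/2, 2): integrate (t + 3) against the kernel
∫ exp(-t)·t^(s-1) over [2, ∞)

(20*2**(2*s)*s*(s + 2) + 12*2**(2*s)*(s + 2) + 4*2**s*s*(s + 1)*(s + 2)*uppergamma(s, 2) - 8*2**s*s*(s + 2) - 4*2**s*(s + 2) - 8*3**s*s*(s + 2) - 8*3**s*(s + 2) + 4*s*(s + 1)*(s + 2)*uppergamma(s, 1) - 4*s*(s + 1)*(s + 2)*uppergamma(s, 2) + s*(s + 1))/(4*2**s*s*(s + 1)*(s + 2))
  Re(s) > -2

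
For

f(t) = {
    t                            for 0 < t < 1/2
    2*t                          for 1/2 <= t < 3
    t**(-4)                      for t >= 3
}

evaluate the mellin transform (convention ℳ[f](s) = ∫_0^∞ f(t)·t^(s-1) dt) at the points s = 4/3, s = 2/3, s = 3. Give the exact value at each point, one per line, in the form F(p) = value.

F(4/3) = 2**(2/3)*(-54 + 3895*6**(1/3))/1008
F(2/3) = 2**(1/3)*(-81 + 973*6**(2/3))/540
F(3) = 7837/192

decompose at 1/2, 3; ℳ[f](s) sums the 3 pieces' integrals
∫ t·t^(s-1) over [0, 1/2)
on [1/2, 3) integrate f = 2*t against the kernel
between 3 and ∞ the integrand is t**(-4)·t^(s-1)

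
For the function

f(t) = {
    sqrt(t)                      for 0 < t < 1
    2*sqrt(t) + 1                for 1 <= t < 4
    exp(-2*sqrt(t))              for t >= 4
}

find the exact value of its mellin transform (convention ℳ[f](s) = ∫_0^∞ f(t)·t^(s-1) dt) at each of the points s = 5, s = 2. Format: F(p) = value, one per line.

F(5) = 153527*exp(-4)/4 + 52203/55
F(2) = 71*exp(-4)/4 + 327/10

back out the power substitution: t on [0, 1); 2*t + 1 on [1, 2); exp(-2*t) on [2, ∞)
the 3 pieces separated at 1, 4 each add one integral
between 0 and 1 the integrand is sqrt(t)·t^(s-1)
on [1, 4) integrate f = (2*sqrt(t) + 1) against the kernel
on [4, ∞): add ∫ exp(-2*sqrt(t))·t^(s-1) dt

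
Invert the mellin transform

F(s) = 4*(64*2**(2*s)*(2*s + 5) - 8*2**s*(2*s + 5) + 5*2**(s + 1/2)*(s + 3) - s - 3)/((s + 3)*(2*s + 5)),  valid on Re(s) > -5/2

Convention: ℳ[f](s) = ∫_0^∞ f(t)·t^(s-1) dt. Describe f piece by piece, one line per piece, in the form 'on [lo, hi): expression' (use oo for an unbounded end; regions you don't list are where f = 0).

linearity at 1, 2 turns ℳ[f](s) into 3 summed integrals
∫ t**(5/2)/2·t^(s-1) over [0, 1)
on [1, 2): add ∫ 5*t**(5/2)/2·t^(s-1) dt
for t in [2, 4): the term is ∫ 4*t**3·t^(s-1)

on [0, 1): t**(5/2)/2
on [1, 2): 5*t**(5/2)/2
on [2, 4): 4*t**3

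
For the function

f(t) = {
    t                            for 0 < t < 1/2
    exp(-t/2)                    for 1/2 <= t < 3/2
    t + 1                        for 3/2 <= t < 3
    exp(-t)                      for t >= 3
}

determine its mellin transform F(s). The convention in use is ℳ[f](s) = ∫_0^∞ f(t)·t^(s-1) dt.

(2*2**s*s*(s + 1)*uppergamma(s, 3) - 5*3**s*s - 2*3**s + 2*4**s*s*(s + 1)*uppergamma(s, 1/4) - 2*4**s*s*(s + 1)*uppergamma(s, 3/4) + 8*6**s*s + 2*6**s + s)/(2*2**s*s*(s + 1))
  Re(s) > -1

split f at 1/2, 3/2, 3: ℳ[f](s) collects 4 kernel integrals
∫ t·t^(s-1) over [0, 1/2)
over [1/2, 3/2), the kernel integral of exp(-t/2) enters the sum
∫ over [3/2, 3) of (t + 1)·t^(s-1) joins the sum
segment [3, ∞) carries exp(-t); integrate it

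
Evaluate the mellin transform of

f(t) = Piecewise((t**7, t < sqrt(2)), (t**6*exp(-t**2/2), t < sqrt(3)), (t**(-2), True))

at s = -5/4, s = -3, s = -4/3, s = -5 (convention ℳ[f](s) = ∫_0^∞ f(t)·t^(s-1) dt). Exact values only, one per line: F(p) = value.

the shared t-power comes off first: t**5 on [0, sqrt(2)); t**4*exp(-t**2/2) on [sqrt(2), sqrt(3)); t**(-4) on [sqrt(3), ∞)
the power substitution comes off first: t**(5/2) on [0, 2); t**2*exp(-t/2) on [2, 3); t**(-2) on [3, ∞)
reversing the shared t-power: sqrt(t) on [0, 2); exp(-t/2) on [2, 3); t**(-4) on [3, ∞)
split f at sqrt(2), sqrt(3): ℳ[f](s) collects 3 kernel integrals
∫ over [0, sqrt(2)) of t**7·t^(s-1) joins the sum
∫ t**6*exp(-t**2/2)·t^(s-1) over [sqrt(2), sqrt(3))
over [sqrt(3), ∞), the kernel integral of t**(-2) enters the sum

F(-5/4) = -2*2**(3/8)*uppergamma(19/8, 3/2) + 4*3**(3/8)/117 + 16*2**(7/8)/23 + 2*2**(3/8)*uppergamma(19/8, 1)
F(-3) = -sqrt(3)*exp(-3/2) - sqrt(2)*sqrt(pi)*erfc(sqrt(6)/2)/2 + sqrt(3)/135 + sqrt(2)*sqrt(pi)*erfc(1)/2 + sqrt(2)*exp(-1) + 1
F(-4/3) = -2*2**(1/3)*uppergamma(7/3, 3/2) + 3**(1/3)/30 + 12*2**(5/6)/17 + 2*2**(1/3)*uppergamma(7/3, 1)
F(-5) = -sqrt(2)*sqrt(pi)*erfc(sqrt(6)/2)/2 + sqrt(3)/567 + sqrt(2)*sqrt(pi)*erfc(1)/2 + 1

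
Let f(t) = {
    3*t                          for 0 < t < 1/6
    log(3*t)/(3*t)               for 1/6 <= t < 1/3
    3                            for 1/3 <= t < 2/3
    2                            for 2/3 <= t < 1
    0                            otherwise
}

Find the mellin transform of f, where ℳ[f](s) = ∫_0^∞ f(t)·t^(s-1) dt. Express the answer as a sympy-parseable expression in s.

(2*2**(2*s)*(s + 1)*(s**2 - 2*s + 1) - 2*2**s*s*(s + 1) - 6*2**s*(s + 1)*(s**2 - 2*s + 1) + 4*6**s*(s + 1)*(s**2 - 2*s + 1) + 4*s**2*(s + 1)*log(2) - 4*s*(s + 1)*log(2) + 4*s*(s + 1) + s*(s**2 - 2*s + 1))/(2*6**s*s*(s + 1)*(s**2 - 2*s + 1))
  Re(s) > -1

remove the common scale on t first: t on [0, 1/2); log(t)/t on [1/2, 1); 3 on [1, 2); …
decompose at 1/6, 1/3, 2/3; ℳ[f](s) sums the 4 pieces' integrals
over [0, 1/6), the kernel integral of 3*t enters the sum
piece [1/6, 1/3): integrate log(3*t)/(3*t) against the kernel
for t in [1/3, 2/3): the term is ∫ 3·t^(s-1)
∫ 2·t^(s-1) over [2/3, 1)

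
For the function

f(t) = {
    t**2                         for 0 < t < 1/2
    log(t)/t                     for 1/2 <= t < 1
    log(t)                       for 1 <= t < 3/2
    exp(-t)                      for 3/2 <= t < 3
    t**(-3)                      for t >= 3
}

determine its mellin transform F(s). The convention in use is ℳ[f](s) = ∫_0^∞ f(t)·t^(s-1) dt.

(108*2**s*s**2*(s - 3)*(s + 2)*(s**2 - 2*s + 1)*uppergamma(s, 3/2) - 108*2**s*s**2*(s - 3)*(s + 2)*(s**2 - 2*s + 1)*uppergamma(s, 3) - 108*2**s*s**2*(s - 3)*(s + 2) + 108*2**s*(s - 3)*(s + 2)*(s**2 - 2*s + 1) - 108*3**s*s*(s - 3)*(s + 2)*(s**2 - 2*s + 1)*log(2) + 108*3**s*s*(s - 3)*(s + 2)*(s**2 - 2*s + 1)*log(3) - 108*3**s*(s - 3)*(s + 2)*(s**2 - 2*s + 1) - 4*6**s*s**2*(s + 2)*(s**2 - 2*s + 1) + 216*s**3*(s - 3)*(s + 2)*log(2) - 216*s**2*(s - 3)*(s + 2)*log(2) + 216*s**2*(s - 3)*(s + 2) + 27*s**2*(s - 3)*(s**2 - 2*s + 1))/(108*2**s*s**2*(s - 3)*(s + 2)*(s**2 - 2*s + 1))
  -2 < Re(s) < 3

the 5 pieces separated at 1/2, 1, 3/2, 3 each add one integral
[0, 1/2) adds the kernel integral of t**2
[1/2, 1) adds the kernel integral of log(t)/t
on [1, 3/2): add ∫ log(t)·t^(s-1) dt
on [3/2, 3) integrate f = exp(-t) against the kernel
the [3, ∞) slice contributes ∫ t**(-3)·t^(s-1) dt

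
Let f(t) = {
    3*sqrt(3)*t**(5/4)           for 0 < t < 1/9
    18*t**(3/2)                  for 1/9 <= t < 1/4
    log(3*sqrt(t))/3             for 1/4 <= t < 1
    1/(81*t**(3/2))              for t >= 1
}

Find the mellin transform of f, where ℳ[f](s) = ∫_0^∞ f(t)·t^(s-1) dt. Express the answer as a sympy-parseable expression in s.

6**(-2*s - 1)*(324*2**(2*s + 1)*(2*s - 3)*(2*s + 3)*(-4*s + (2*s + 1)**2 - 1) - 324*2**(2*s + 1)*(2*s - 3)*(4*s + 5)*(-4*s + (2*s + 1)**2 - 1) - 108*3**(2*s + 1)*(2*s - 3)*(2*s + 1)*(2*s + 3)*(4*s + 5)*log(3) + 108*3**(2*s + 1)*(2*s - 3)*(2*s + 1)*(2*s + 3)*(4*s + 5)*log(2) - 108*3**(2*s + 1)*(2*s - 3)*(2*s + 3)*(4*s + 5)*log(2) + 108*3**(2*s + 1)*(2*s - 3)*(2*s + 3)*(4*s + 5) + 108*3**(2*s + 1)*(2*s - 3)*(2*s + 3)*(4*s + 5)*log(3) + 729*3**(2*s + 1)*(2*s - 3)*(4*s + 5)*(-4*s + (2*s + 1)**2 - 1) + 54*6**(2*s + 1)*(2*s - 3)*(2*s + 1)*(2*s + 3)*(4*s + 5)*log(3) - 54*6**(2*s + 1)*(2*s - 3)*(2*s + 3)*(4*s + 5)*log(3) - 54*6**(2*s + 1)*(2*s - 3)*(2*s + 3)*(4*s + 5) - 2*6**(2*s + 1)*(2*s + 3)*(4*s + 5)*(-4*s + (2*s + 1)**2 - 1))/(81*(2*s - 3)*(2*s + 3)*(4*s + 5)*(-4*s + (2*s + 1)**2 - 1))
  -5/4 < Re(s) < 3/2

strip the power substitution: 3*sqrt(3)*t**(5/2) on [0, 1/3); 18*t**3 on [1/3, 1/2); log(3*t)/3 on [1/2, 1); …
back out the shared t-power: 3*sqrt(3)*t**(3/2) on [0, 1/3); 18*t**2 on [1/3, 1/2); log(3*t)/(3*t) on [1/2, 1); …
peel off the common scale on t: t**(3/2) on [0, 1); 2*t**2 on [1, 3/2); log(t)/t on [3/2, 3); …
decompose at 1/9, 1/4, 1; ℳ[f](s) sums the 4 pieces' integrals
on [0, 1/9): add ∫ 3*sqrt(3)*t**(5/4)·t^(s-1) dt
piece [1/9, 1/4): integrate 18*t**(3/2) against the kernel
between 1/4 and 1 the integrand is log(3*sqrt(t))/3·t^(s-1)
on [1, ∞) integrate f = 1/(81*t**(3/2)) against the kernel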